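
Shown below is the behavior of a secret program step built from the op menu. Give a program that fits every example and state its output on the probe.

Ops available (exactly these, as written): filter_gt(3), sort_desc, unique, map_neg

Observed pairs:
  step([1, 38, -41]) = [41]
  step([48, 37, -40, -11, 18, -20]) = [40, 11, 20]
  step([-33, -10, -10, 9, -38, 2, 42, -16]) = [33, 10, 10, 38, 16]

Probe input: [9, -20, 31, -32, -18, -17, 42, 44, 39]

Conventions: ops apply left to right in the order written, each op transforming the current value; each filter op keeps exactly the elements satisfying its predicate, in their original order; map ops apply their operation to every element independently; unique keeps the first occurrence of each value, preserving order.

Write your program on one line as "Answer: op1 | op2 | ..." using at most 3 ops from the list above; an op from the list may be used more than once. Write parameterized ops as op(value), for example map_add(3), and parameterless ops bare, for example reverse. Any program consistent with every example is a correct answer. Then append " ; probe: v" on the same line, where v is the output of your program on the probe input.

map_neg | filter_gt(3) ; probe: [20, 32, 18, 17]

Check, running the answer program on each example:
  [1, 38, -41] -> [-1, -38, 41] -> [41]
  [48, 37, -40, -11, 18, -20] -> [-48, -37, 40, 11, -18, 20] -> [40, 11, 20]
  [-33, -10, -10, 9, -38, 2, 42, -16] -> [33, 10, 10, -9, 38, -2, -42, 16] -> [33, 10, 10, 38, 16]
  probe: [9, -20, 31, -32, -18, -17, 42, 44, 39] -> [-9, 20, -31, 32, 18, 17, -42, -44, -39] -> [20, 32, 18, 17]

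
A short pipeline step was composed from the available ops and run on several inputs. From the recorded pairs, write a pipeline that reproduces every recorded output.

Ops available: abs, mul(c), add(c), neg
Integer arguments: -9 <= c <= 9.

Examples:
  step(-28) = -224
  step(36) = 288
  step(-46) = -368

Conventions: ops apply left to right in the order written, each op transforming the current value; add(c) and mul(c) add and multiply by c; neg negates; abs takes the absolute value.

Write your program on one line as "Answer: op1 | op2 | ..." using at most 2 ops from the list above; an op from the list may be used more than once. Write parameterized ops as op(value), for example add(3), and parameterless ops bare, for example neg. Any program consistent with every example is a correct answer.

mul(-8) | neg

Check, running the answer program on each example:
  -28 -> 224 -> -224
  36 -> -288 -> 288
  -46 -> 368 -> -368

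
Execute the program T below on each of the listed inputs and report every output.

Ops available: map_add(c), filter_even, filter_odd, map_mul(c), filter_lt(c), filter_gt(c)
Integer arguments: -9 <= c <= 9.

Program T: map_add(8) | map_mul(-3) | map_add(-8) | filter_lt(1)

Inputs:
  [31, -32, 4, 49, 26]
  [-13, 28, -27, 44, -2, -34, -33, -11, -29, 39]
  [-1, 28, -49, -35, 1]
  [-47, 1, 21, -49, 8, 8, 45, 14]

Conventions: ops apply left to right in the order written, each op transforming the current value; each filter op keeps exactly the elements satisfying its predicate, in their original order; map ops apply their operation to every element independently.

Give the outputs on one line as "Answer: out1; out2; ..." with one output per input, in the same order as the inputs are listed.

[-125, -44, -179, -110]; [-116, -164, -26, -149]; [-29, -116, -35]; [-35, -95, -56, -56, -167, -74]

Execution, op by op:
  [31, -32, 4, 49, 26] -> [39, -24, 12, 57, 34] -> [-117, 72, -36, -171, -102] -> [-125, 64, -44, -179, -110] -> [-125, -44, -179, -110]
  [-13, 28, -27, 44, -2, -34, -33, -11, -29, 39] -> [-5, 36, -19, 52, 6, -26, -25, -3, -21, 47] -> [15, -108, 57, -156, -18, 78, 75, 9, 63, -141] -> [7, -116, 49, -164, -26, 70, 67, 1, 55, -149] -> [-116, -164, -26, -149]
  [-1, 28, -49, -35, 1] -> [7, 36, -41, -27, 9] -> [-21, -108, 123, 81, -27] -> [-29, -116, 115, 73, -35] -> [-29, -116, -35]
  [-47, 1, 21, -49, 8, 8, 45, 14] -> [-39, 9, 29, -41, 16, 16, 53, 22] -> [117, -27, -87, 123, -48, -48, -159, -66] -> [109, -35, -95, 115, -56, -56, -167, -74] -> [-35, -95, -56, -56, -167, -74]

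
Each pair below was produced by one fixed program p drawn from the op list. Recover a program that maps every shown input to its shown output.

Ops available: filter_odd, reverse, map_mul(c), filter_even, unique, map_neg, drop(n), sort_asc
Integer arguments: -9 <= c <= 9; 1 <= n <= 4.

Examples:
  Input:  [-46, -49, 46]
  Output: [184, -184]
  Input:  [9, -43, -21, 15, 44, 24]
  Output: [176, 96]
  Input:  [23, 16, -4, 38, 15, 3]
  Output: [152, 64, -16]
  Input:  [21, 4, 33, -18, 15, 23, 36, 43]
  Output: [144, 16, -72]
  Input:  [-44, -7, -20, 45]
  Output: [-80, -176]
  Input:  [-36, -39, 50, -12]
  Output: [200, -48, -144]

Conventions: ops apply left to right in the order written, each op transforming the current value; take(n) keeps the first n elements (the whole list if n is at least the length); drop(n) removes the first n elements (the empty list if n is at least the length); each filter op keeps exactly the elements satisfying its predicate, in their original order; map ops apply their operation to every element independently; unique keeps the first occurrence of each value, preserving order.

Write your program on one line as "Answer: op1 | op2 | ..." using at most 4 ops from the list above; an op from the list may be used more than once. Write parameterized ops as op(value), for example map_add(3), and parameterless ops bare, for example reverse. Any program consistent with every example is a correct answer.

filter_even | map_mul(-4) | sort_asc | map_neg

Check, running the answer program on each example:
  [-46, -49, 46] -> [-46, 46] -> [184, -184] -> [-184, 184] -> [184, -184]
  [9, -43, -21, 15, 44, 24] -> [44, 24] -> [-176, -96] -> [-176, -96] -> [176, 96]
  [23, 16, -4, 38, 15, 3] -> [16, -4, 38] -> [-64, 16, -152] -> [-152, -64, 16] -> [152, 64, -16]
  [21, 4, 33, -18, 15, 23, 36, 43] -> [4, -18, 36] -> [-16, 72, -144] -> [-144, -16, 72] -> [144, 16, -72]
  [-44, -7, -20, 45] -> [-44, -20] -> [176, 80] -> [80, 176] -> [-80, -176]
  [-36, -39, 50, -12] -> [-36, 50, -12] -> [144, -200, 48] -> [-200, 48, 144] -> [200, -48, -144]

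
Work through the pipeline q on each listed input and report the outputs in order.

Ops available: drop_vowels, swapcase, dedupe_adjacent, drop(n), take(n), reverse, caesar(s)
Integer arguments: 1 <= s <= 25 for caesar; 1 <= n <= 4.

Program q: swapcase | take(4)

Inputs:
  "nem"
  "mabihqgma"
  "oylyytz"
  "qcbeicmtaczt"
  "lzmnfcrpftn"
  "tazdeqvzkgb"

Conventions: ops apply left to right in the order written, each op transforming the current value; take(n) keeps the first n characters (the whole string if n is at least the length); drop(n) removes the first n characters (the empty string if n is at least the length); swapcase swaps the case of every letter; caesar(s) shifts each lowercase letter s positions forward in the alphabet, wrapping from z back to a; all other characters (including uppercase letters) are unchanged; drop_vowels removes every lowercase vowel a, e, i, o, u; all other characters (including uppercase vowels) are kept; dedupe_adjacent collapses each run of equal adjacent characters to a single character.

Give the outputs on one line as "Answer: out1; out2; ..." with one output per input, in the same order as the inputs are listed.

Execution, op by op:
  "nem" -> "NEM" -> "NEM"
  "mabihqgma" -> "MABIHQGMA" -> "MABI"
  "oylyytz" -> "OYLYYTZ" -> "OYLY"
  "qcbeicmtaczt" -> "QCBEICMTACZT" -> "QCBE"
  "lzmnfcrpftn" -> "LZMNFCRPFTN" -> "LZMN"
  "tazdeqvzkgb" -> "TAZDEQVZKGB" -> "TAZD"

"NEM"; "MABI"; "OYLY"; "QCBE"; "LZMN"; "TAZD"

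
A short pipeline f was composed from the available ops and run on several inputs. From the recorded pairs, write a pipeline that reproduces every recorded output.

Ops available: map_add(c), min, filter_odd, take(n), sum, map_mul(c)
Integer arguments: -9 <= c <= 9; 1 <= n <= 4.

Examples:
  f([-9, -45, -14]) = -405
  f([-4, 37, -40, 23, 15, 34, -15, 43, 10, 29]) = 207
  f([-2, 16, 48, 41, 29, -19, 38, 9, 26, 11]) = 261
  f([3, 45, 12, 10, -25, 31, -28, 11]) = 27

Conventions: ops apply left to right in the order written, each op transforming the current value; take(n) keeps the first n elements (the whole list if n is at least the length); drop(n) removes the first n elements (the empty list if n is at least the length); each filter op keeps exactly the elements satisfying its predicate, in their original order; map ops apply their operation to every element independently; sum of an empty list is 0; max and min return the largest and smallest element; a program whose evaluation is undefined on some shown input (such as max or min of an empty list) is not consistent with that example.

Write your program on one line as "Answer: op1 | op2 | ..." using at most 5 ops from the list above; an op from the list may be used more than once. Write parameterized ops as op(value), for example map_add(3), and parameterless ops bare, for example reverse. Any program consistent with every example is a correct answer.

filter_odd | take(2) | map_mul(9) | min

Check, running the answer program on each example:
  [-9, -45, -14] -> [-9, -45] -> [-9, -45] -> [-81, -405] -> -405
  [-4, 37, -40, 23, 15, 34, -15, 43, 10, 29] -> [37, 23, 15, -15, 43, 29] -> [37, 23] -> [333, 207] -> 207
  [-2, 16, 48, 41, 29, -19, 38, 9, 26, 11] -> [41, 29, -19, 9, 11] -> [41, 29] -> [369, 261] -> 261
  [3, 45, 12, 10, -25, 31, -28, 11] -> [3, 45, -25, 31, 11] -> [3, 45] -> [27, 405] -> 27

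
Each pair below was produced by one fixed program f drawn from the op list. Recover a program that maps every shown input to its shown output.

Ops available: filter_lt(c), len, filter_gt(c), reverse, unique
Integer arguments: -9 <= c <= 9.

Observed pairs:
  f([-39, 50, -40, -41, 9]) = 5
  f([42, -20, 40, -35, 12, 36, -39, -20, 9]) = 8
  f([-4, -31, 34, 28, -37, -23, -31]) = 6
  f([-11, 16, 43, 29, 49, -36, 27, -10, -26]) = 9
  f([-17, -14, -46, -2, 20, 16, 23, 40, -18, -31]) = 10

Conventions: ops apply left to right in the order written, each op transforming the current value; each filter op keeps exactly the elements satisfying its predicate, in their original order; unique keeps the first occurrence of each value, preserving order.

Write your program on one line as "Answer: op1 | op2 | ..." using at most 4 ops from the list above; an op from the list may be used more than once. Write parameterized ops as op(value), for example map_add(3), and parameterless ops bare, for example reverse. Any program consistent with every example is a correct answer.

reverse | unique | reverse | len

Check, running the answer program on each example:
  [-39, 50, -40, -41, 9] -> [9, -41, -40, 50, -39] -> [9, -41, -40, 50, -39] -> [-39, 50, -40, -41, 9] -> 5
  [42, -20, 40, -35, 12, 36, -39, -20, 9] -> [9, -20, -39, 36, 12, -35, 40, -20, 42] -> [9, -20, -39, 36, 12, -35, 40, 42] -> [42, 40, -35, 12, 36, -39, -20, 9] -> 8
  [-4, -31, 34, 28, -37, -23, -31] -> [-31, -23, -37, 28, 34, -31, -4] -> [-31, -23, -37, 28, 34, -4] -> [-4, 34, 28, -37, -23, -31] -> 6
  [-11, 16, 43, 29, 49, -36, 27, -10, -26] -> [-26, -10, 27, -36, 49, 29, 43, 16, -11] -> [-26, -10, 27, -36, 49, 29, 43, 16, -11] -> [-11, 16, 43, 29, 49, -36, 27, -10, -26] -> 9
  [-17, -14, -46, -2, 20, 16, 23, 40, -18, -31] -> [-31, -18, 40, 23, 16, 20, -2, -46, -14, -17] -> [-31, -18, 40, 23, 16, 20, -2, -46, -14, -17] -> [-17, -14, -46, -2, 20, 16, 23, 40, -18, -31] -> 10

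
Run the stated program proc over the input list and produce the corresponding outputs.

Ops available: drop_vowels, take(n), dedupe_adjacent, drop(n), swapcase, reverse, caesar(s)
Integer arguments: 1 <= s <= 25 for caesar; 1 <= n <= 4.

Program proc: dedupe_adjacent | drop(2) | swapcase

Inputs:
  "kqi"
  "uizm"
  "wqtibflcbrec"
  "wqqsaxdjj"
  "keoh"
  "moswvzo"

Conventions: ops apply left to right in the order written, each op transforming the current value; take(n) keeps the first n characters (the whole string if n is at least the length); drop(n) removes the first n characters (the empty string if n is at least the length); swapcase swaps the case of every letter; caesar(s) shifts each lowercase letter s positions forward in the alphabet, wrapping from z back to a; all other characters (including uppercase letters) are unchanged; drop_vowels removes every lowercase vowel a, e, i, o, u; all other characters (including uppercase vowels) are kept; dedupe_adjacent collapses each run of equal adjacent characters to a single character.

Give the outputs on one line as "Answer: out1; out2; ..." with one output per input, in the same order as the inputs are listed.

Execution, op by op:
  "kqi" -> "kqi" -> "i" -> "I"
  "uizm" -> "uizm" -> "zm" -> "ZM"
  "wqtibflcbrec" -> "wqtibflcbrec" -> "tibflcbrec" -> "TIBFLCBREC"
  "wqqsaxdjj" -> "wqsaxdj" -> "saxdj" -> "SAXDJ"
  "keoh" -> "keoh" -> "oh" -> "OH"
  "moswvzo" -> "moswvzo" -> "swvzo" -> "SWVZO"

"I"; "ZM"; "TIBFLCBREC"; "SAXDJ"; "OH"; "SWVZO"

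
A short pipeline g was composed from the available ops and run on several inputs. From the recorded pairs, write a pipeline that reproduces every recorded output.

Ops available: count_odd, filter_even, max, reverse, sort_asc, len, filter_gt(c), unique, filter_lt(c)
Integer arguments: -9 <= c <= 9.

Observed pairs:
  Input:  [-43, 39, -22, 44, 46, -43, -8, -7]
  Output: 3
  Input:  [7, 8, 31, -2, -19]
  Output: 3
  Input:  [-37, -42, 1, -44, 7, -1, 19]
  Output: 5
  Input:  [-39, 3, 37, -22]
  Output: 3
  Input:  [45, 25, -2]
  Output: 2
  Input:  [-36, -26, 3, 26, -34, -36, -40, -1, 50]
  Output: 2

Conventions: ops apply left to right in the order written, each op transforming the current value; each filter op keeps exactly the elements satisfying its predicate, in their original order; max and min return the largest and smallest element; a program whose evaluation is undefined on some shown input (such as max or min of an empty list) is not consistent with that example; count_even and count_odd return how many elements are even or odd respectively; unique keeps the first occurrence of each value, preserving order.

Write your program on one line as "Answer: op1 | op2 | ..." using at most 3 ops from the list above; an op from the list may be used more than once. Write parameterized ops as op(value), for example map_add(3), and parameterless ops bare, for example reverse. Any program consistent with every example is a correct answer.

unique | reverse | count_odd

Check, running the answer program on each example:
  [-43, 39, -22, 44, 46, -43, -8, -7] -> [-43, 39, -22, 44, 46, -8, -7] -> [-7, -8, 46, 44, -22, 39, -43] -> 3
  [7, 8, 31, -2, -19] -> [7, 8, 31, -2, -19] -> [-19, -2, 31, 8, 7] -> 3
  [-37, -42, 1, -44, 7, -1, 19] -> [-37, -42, 1, -44, 7, -1, 19] -> [19, -1, 7, -44, 1, -42, -37] -> 5
  [-39, 3, 37, -22] -> [-39, 3, 37, -22] -> [-22, 37, 3, -39] -> 3
  [45, 25, -2] -> [45, 25, -2] -> [-2, 25, 45] -> 2
  [-36, -26, 3, 26, -34, -36, -40, -1, 50] -> [-36, -26, 3, 26, -34, -40, -1, 50] -> [50, -1, -40, -34, 26, 3, -26, -36] -> 2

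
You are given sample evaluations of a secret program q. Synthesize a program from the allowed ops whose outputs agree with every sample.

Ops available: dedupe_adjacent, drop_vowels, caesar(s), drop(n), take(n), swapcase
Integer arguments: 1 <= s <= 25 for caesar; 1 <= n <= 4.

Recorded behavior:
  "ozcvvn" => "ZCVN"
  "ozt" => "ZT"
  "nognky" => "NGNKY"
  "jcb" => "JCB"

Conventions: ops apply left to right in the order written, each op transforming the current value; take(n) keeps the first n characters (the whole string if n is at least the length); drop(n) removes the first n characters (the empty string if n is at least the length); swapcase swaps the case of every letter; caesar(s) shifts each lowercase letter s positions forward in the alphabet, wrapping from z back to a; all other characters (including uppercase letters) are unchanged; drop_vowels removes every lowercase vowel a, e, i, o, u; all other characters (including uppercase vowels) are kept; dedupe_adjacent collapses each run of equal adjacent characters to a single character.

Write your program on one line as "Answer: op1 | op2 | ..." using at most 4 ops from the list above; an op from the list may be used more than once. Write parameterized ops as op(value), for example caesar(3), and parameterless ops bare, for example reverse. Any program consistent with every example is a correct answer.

drop_vowels | dedupe_adjacent | swapcase

Check, running the answer program on each example:
  "ozcvvn" -> "zcvvn" -> "zcvn" -> "ZCVN"
  "ozt" -> "zt" -> "zt" -> "ZT"
  "nognky" -> "ngnky" -> "ngnky" -> "NGNKY"
  "jcb" -> "jcb" -> "jcb" -> "JCB"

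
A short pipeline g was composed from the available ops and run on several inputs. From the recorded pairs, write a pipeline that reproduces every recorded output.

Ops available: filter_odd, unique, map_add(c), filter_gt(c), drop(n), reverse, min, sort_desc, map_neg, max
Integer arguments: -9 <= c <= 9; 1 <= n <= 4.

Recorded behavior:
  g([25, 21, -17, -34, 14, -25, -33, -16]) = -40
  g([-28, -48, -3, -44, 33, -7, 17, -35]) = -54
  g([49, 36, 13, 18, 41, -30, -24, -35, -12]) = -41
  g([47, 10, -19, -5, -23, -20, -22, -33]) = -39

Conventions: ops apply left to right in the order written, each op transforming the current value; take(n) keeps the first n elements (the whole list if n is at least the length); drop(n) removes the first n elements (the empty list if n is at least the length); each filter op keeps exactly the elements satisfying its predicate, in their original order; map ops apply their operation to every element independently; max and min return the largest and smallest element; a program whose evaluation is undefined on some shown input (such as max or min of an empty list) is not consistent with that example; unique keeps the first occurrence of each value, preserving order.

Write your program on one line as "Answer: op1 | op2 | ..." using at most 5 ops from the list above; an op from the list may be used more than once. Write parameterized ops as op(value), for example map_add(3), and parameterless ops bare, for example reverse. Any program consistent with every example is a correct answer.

drop(1) | reverse | sort_desc | map_add(-6) | min

Check, running the answer program on each example:
  [25, 21, -17, -34, 14, -25, -33, -16] -> [21, -17, -34, 14, -25, -33, -16] -> [-16, -33, -25, 14, -34, -17, 21] -> [21, 14, -16, -17, -25, -33, -34] -> [15, 8, -22, -23, -31, -39, -40] -> -40
  [-28, -48, -3, -44, 33, -7, 17, -35] -> [-48, -3, -44, 33, -7, 17, -35] -> [-35, 17, -7, 33, -44, -3, -48] -> [33, 17, -3, -7, -35, -44, -48] -> [27, 11, -9, -13, -41, -50, -54] -> -54
  [49, 36, 13, 18, 41, -30, -24, -35, -12] -> [36, 13, 18, 41, -30, -24, -35, -12] -> [-12, -35, -24, -30, 41, 18, 13, 36] -> [41, 36, 18, 13, -12, -24, -30, -35] -> [35, 30, 12, 7, -18, -30, -36, -41] -> -41
  [47, 10, -19, -5, -23, -20, -22, -33] -> [10, -19, -5, -23, -20, -22, -33] -> [-33, -22, -20, -23, -5, -19, 10] -> [10, -5, -19, -20, -22, -23, -33] -> [4, -11, -25, -26, -28, -29, -39] -> -39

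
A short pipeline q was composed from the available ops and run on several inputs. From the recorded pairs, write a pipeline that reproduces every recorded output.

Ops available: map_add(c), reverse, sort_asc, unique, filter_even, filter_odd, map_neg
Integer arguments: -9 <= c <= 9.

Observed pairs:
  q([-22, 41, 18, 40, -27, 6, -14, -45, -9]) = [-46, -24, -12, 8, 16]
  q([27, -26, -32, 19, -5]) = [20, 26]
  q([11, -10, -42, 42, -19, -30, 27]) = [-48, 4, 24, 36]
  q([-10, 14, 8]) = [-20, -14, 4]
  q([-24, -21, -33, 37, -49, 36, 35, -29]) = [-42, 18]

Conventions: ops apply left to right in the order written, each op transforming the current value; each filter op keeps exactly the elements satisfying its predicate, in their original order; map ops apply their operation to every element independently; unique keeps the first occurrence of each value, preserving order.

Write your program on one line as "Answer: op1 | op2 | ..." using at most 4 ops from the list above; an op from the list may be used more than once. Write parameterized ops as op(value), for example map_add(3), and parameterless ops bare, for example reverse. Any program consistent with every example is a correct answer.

map_neg | sort_asc | filter_even | map_add(-6)

Check, running the answer program on each example:
  [-22, 41, 18, 40, -27, 6, -14, -45, -9] -> [22, -41, -18, -40, 27, -6, 14, 45, 9] -> [-41, -40, -18, -6, 9, 14, 22, 27, 45] -> [-40, -18, -6, 14, 22] -> [-46, -24, -12, 8, 16]
  [27, -26, -32, 19, -5] -> [-27, 26, 32, -19, 5] -> [-27, -19, 5, 26, 32] -> [26, 32] -> [20, 26]
  [11, -10, -42, 42, -19, -30, 27] -> [-11, 10, 42, -42, 19, 30, -27] -> [-42, -27, -11, 10, 19, 30, 42] -> [-42, 10, 30, 42] -> [-48, 4, 24, 36]
  [-10, 14, 8] -> [10, -14, -8] -> [-14, -8, 10] -> [-14, -8, 10] -> [-20, -14, 4]
  [-24, -21, -33, 37, -49, 36, 35, -29] -> [24, 21, 33, -37, 49, -36, -35, 29] -> [-37, -36, -35, 21, 24, 29, 33, 49] -> [-36, 24] -> [-42, 18]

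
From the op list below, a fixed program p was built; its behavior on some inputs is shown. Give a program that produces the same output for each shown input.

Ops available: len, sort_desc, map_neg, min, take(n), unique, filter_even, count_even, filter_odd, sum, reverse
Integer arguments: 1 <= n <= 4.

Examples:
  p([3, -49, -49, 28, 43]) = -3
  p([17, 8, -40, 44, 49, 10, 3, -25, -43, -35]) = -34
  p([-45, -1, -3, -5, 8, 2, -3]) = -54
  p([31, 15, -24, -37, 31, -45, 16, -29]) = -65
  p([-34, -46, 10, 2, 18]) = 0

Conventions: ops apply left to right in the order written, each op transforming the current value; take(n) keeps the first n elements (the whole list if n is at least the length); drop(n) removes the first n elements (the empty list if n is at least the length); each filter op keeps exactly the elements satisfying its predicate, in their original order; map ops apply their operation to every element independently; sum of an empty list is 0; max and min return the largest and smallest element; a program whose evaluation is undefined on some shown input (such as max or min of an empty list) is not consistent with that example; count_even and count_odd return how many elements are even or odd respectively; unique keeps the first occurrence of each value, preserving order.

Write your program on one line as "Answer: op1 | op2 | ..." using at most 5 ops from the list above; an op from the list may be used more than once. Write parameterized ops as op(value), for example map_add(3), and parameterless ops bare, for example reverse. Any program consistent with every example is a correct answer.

filter_odd | reverse | unique | sum

Check, running the answer program on each example:
  [3, -49, -49, 28, 43] -> [3, -49, -49, 43] -> [43, -49, -49, 3] -> [43, -49, 3] -> -3
  [17, 8, -40, 44, 49, 10, 3, -25, -43, -35] -> [17, 49, 3, -25, -43, -35] -> [-35, -43, -25, 3, 49, 17] -> [-35, -43, -25, 3, 49, 17] -> -34
  [-45, -1, -3, -5, 8, 2, -3] -> [-45, -1, -3, -5, -3] -> [-3, -5, -3, -1, -45] -> [-3, -5, -1, -45] -> -54
  [31, 15, -24, -37, 31, -45, 16, -29] -> [31, 15, -37, 31, -45, -29] -> [-29, -45, 31, -37, 15, 31] -> [-29, -45, 31, -37, 15] -> -65
  [-34, -46, 10, 2, 18] -> [] -> [] -> [] -> 0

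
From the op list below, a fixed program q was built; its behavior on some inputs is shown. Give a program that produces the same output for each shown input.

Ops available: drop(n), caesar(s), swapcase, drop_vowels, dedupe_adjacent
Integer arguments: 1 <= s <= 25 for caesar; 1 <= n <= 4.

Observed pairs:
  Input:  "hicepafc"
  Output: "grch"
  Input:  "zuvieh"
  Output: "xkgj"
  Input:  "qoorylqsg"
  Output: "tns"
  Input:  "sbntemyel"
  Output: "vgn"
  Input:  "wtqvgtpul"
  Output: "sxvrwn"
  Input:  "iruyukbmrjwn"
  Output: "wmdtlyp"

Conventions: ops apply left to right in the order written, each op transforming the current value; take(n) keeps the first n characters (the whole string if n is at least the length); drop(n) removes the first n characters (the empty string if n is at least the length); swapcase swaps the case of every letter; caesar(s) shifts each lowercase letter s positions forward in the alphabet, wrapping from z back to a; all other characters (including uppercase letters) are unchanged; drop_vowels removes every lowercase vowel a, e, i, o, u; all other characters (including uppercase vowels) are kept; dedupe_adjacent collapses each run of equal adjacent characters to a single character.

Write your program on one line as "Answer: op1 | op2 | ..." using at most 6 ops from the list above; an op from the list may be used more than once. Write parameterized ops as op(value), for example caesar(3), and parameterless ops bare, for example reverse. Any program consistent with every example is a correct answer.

caesar(2) | drop_vowels | drop(1) | dedupe_adjacent | drop(1)

Check, running the answer program on each example:
  "hicepafc" -> "jkegrche" -> "jkgrch" -> "kgrch" -> "kgrch" -> "grch"
  "zuvieh" -> "bwxkgj" -> "bwxkgj" -> "wxkgj" -> "wxkgj" -> "xkgj"
  "qoorylqsg" -> "sqqtansui" -> "sqqtns" -> "qqtns" -> "qtns" -> "tns"
  "sbntemyel" -> "udpvgoagn" -> "dpvggn" -> "pvggn" -> "pvgn" -> "vgn"
  "wtqvgtpul" -> "yvsxivrwn" -> "yvsxvrwn" -> "vsxvrwn" -> "vsxvrwn" -> "sxvrwn"
  "iruyukbmrjwn" -> "ktwawmdotlyp" -> "ktwwmdtlyp" -> "twwmdtlyp" -> "twmdtlyp" -> "wmdtlyp"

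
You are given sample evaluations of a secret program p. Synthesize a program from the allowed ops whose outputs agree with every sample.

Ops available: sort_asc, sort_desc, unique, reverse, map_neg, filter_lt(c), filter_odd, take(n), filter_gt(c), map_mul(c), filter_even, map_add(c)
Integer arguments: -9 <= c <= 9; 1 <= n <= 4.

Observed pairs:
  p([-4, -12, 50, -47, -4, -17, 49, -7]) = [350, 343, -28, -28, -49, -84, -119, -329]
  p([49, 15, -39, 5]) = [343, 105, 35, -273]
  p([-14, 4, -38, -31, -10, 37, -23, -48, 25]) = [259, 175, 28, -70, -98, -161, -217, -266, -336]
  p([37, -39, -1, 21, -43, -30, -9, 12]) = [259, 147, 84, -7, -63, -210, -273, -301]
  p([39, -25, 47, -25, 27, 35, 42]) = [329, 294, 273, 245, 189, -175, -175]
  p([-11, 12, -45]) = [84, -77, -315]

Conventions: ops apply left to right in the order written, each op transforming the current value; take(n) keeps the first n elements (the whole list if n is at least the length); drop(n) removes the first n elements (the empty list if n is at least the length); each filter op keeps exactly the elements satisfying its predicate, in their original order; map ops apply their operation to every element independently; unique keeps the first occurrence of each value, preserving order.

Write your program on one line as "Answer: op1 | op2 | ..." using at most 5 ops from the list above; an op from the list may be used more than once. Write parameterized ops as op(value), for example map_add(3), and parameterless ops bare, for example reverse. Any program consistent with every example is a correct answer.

map_neg | sort_asc | map_neg | map_mul(7)

Check, running the answer program on each example:
  [-4, -12, 50, -47, -4, -17, 49, -7] -> [4, 12, -50, 47, 4, 17, -49, 7] -> [-50, -49, 4, 4, 7, 12, 17, 47] -> [50, 49, -4, -4, -7, -12, -17, -47] -> [350, 343, -28, -28, -49, -84, -119, -329]
  [49, 15, -39, 5] -> [-49, -15, 39, -5] -> [-49, -15, -5, 39] -> [49, 15, 5, -39] -> [343, 105, 35, -273]
  [-14, 4, -38, -31, -10, 37, -23, -48, 25] -> [14, -4, 38, 31, 10, -37, 23, 48, -25] -> [-37, -25, -4, 10, 14, 23, 31, 38, 48] -> [37, 25, 4, -10, -14, -23, -31, -38, -48] -> [259, 175, 28, -70, -98, -161, -217, -266, -336]
  [37, -39, -1, 21, -43, -30, -9, 12] -> [-37, 39, 1, -21, 43, 30, 9, -12] -> [-37, -21, -12, 1, 9, 30, 39, 43] -> [37, 21, 12, -1, -9, -30, -39, -43] -> [259, 147, 84, -7, -63, -210, -273, -301]
  [39, -25, 47, -25, 27, 35, 42] -> [-39, 25, -47, 25, -27, -35, -42] -> [-47, -42, -39, -35, -27, 25, 25] -> [47, 42, 39, 35, 27, -25, -25] -> [329, 294, 273, 245, 189, -175, -175]
  [-11, 12, -45] -> [11, -12, 45] -> [-12, 11, 45] -> [12, -11, -45] -> [84, -77, -315]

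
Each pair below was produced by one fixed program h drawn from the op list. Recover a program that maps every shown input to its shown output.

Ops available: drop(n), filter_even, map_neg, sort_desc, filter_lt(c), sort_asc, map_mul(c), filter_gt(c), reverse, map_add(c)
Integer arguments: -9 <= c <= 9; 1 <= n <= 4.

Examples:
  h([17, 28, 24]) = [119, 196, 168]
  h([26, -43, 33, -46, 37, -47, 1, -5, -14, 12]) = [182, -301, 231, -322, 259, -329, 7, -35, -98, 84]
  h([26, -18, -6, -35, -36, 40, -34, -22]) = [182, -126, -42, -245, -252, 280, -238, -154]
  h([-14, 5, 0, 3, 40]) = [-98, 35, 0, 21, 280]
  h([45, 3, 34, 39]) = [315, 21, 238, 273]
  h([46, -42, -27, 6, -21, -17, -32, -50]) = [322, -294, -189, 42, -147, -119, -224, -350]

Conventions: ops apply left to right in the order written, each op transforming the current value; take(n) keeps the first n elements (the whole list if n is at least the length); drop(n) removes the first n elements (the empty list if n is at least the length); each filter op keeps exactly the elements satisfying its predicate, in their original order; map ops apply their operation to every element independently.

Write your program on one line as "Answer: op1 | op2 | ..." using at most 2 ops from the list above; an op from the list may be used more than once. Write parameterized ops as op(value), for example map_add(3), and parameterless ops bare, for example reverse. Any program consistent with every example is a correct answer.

map_mul(-7) | map_neg

Check, running the answer program on each example:
  [17, 28, 24] -> [-119, -196, -168] -> [119, 196, 168]
  [26, -43, 33, -46, 37, -47, 1, -5, -14, 12] -> [-182, 301, -231, 322, -259, 329, -7, 35, 98, -84] -> [182, -301, 231, -322, 259, -329, 7, -35, -98, 84]
  [26, -18, -6, -35, -36, 40, -34, -22] -> [-182, 126, 42, 245, 252, -280, 238, 154] -> [182, -126, -42, -245, -252, 280, -238, -154]
  [-14, 5, 0, 3, 40] -> [98, -35, 0, -21, -280] -> [-98, 35, 0, 21, 280]
  [45, 3, 34, 39] -> [-315, -21, -238, -273] -> [315, 21, 238, 273]
  [46, -42, -27, 6, -21, -17, -32, -50] -> [-322, 294, 189, -42, 147, 119, 224, 350] -> [322, -294, -189, 42, -147, -119, -224, -350]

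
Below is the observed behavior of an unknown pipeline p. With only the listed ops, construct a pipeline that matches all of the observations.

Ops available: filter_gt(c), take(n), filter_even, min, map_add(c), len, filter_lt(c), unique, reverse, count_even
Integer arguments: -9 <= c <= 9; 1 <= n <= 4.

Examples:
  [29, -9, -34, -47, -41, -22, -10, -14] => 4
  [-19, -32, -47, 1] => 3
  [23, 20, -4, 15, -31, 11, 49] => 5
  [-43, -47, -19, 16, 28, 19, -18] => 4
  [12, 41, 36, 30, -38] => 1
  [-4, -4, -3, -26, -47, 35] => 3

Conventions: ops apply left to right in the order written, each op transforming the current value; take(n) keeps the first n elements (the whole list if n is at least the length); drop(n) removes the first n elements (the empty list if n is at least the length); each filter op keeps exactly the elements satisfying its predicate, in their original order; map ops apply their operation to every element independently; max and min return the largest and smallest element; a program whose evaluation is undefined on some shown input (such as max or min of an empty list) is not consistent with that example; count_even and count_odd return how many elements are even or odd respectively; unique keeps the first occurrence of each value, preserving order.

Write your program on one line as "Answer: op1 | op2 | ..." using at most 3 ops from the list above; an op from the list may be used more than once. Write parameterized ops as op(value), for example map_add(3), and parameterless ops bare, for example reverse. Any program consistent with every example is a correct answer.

reverse | map_add(-1) | count_even

Check, running the answer program on each example:
  [29, -9, -34, -47, -41, -22, -10, -14] -> [-14, -10, -22, -41, -47, -34, -9, 29] -> [-15, -11, -23, -42, -48, -35, -10, 28] -> 4
  [-19, -32, -47, 1] -> [1, -47, -32, -19] -> [0, -48, -33, -20] -> 3
  [23, 20, -4, 15, -31, 11, 49] -> [49, 11, -31, 15, -4, 20, 23] -> [48, 10, -32, 14, -5, 19, 22] -> 5
  [-43, -47, -19, 16, 28, 19, -18] -> [-18, 19, 28, 16, -19, -47, -43] -> [-19, 18, 27, 15, -20, -48, -44] -> 4
  [12, 41, 36, 30, -38] -> [-38, 30, 36, 41, 12] -> [-39, 29, 35, 40, 11] -> 1
  [-4, -4, -3, -26, -47, 35] -> [35, -47, -26, -3, -4, -4] -> [34, -48, -27, -4, -5, -5] -> 3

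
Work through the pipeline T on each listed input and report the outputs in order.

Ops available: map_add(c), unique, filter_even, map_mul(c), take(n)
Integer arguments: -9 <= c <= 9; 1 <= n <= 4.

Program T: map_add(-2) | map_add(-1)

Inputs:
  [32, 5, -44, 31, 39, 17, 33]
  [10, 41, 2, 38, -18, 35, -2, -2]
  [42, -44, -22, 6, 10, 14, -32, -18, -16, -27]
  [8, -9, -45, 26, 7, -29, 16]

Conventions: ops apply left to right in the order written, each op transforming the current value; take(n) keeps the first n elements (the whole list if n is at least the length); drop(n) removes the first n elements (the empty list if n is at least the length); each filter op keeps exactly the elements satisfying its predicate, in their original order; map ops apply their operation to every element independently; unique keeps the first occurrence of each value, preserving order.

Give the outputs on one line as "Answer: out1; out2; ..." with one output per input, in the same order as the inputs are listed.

Execution, op by op:
  [32, 5, -44, 31, 39, 17, 33] -> [30, 3, -46, 29, 37, 15, 31] -> [29, 2, -47, 28, 36, 14, 30]
  [10, 41, 2, 38, -18, 35, -2, -2] -> [8, 39, 0, 36, -20, 33, -4, -4] -> [7, 38, -1, 35, -21, 32, -5, -5]
  [42, -44, -22, 6, 10, 14, -32, -18, -16, -27] -> [40, -46, -24, 4, 8, 12, -34, -20, -18, -29] -> [39, -47, -25, 3, 7, 11, -35, -21, -19, -30]
  [8, -9, -45, 26, 7, -29, 16] -> [6, -11, -47, 24, 5, -31, 14] -> [5, -12, -48, 23, 4, -32, 13]

[29, 2, -47, 28, 36, 14, 30]; [7, 38, -1, 35, -21, 32, -5, -5]; [39, -47, -25, 3, 7, 11, -35, -21, -19, -30]; [5, -12, -48, 23, 4, -32, 13]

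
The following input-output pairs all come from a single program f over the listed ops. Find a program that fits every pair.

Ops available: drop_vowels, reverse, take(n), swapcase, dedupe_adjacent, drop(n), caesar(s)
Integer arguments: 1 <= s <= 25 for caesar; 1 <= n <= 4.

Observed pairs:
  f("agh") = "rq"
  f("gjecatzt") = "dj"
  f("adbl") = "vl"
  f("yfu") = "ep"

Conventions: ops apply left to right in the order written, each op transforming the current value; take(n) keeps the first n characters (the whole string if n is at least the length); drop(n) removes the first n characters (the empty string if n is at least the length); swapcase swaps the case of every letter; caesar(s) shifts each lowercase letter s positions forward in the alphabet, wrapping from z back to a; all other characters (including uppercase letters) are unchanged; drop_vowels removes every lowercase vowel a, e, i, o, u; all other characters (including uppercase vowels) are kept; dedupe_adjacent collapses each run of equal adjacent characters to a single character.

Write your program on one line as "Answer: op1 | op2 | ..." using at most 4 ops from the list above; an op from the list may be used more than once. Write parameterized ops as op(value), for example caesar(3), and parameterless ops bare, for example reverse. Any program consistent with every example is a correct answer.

reverse | caesar(10) | take(2)

Check, running the answer program on each example:
  "agh" -> "hga" -> "rqk" -> "rq"
  "gjecatzt" -> "tztacejg" -> "djdkmotq" -> "dj"
  "adbl" -> "lbda" -> "vlnk" -> "vl"
  "yfu" -> "ufy" -> "epi" -> "ep"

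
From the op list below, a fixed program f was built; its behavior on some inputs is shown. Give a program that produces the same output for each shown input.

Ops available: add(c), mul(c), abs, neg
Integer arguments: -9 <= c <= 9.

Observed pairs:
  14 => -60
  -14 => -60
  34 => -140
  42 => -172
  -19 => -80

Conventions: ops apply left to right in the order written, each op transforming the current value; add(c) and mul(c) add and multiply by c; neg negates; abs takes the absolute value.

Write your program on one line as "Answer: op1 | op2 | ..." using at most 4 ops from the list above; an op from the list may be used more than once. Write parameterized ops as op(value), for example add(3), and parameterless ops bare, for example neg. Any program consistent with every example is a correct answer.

mul(4) | abs | add(4) | neg

Check, running the answer program on each example:
  14 -> 56 -> 56 -> 60 -> -60
  -14 -> -56 -> 56 -> 60 -> -60
  34 -> 136 -> 136 -> 140 -> -140
  42 -> 168 -> 168 -> 172 -> -172
  -19 -> -76 -> 76 -> 80 -> -80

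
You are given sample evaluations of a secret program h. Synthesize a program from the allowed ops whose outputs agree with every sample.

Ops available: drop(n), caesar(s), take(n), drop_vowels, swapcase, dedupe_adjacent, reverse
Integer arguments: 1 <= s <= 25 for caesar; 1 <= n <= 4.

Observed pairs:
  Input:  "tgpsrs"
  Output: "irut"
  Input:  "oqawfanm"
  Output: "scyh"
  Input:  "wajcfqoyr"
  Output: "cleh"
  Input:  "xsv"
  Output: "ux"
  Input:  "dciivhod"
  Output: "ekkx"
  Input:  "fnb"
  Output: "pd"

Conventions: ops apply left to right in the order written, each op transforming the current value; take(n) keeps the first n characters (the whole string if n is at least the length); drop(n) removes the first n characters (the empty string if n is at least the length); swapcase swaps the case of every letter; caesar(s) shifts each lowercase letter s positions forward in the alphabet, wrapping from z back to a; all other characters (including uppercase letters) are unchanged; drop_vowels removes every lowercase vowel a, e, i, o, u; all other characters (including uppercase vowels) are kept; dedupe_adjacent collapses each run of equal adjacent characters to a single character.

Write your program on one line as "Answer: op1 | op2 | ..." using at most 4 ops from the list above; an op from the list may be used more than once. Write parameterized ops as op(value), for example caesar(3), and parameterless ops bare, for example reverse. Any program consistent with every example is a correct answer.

drop(1) | caesar(2) | take(4)

Check, running the answer program on each example:
  "tgpsrs" -> "gpsrs" -> "irutu" -> "irut"
  "oqawfanm" -> "qawfanm" -> "scyhcpo" -> "scyh"
  "wajcfqoyr" -> "ajcfqoyr" -> "clehsqat" -> "cleh"
  "xsv" -> "sv" -> "ux" -> "ux"
  "dciivhod" -> "ciivhod" -> "ekkxjqf" -> "ekkx"
  "fnb" -> "nb" -> "pd" -> "pd"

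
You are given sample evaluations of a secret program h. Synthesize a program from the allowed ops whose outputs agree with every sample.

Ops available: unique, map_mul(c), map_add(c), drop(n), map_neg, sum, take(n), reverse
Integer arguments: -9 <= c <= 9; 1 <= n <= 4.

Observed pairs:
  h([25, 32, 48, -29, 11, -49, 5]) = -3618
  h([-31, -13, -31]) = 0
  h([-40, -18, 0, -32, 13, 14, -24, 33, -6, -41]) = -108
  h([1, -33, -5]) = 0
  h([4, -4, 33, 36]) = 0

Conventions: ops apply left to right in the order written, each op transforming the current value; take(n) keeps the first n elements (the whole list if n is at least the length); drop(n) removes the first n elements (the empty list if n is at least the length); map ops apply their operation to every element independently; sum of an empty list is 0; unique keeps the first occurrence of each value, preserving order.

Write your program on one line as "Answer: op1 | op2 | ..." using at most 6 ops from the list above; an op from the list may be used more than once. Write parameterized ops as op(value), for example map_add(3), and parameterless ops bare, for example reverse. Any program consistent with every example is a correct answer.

map_mul(9) | map_mul(6) | drop(3) | reverse | drop(1) | sum

Check, running the answer program on each example:
  [25, 32, 48, -29, 11, -49, 5] -> [225, 288, 432, -261, 99, -441, 45] -> [1350, 1728, 2592, -1566, 594, -2646, 270] -> [-1566, 594, -2646, 270] -> [270, -2646, 594, -1566] -> [-2646, 594, -1566] -> -3618
  [-31, -13, -31] -> [-279, -117, -279] -> [-1674, -702, -1674] -> [] -> [] -> [] -> 0
  [-40, -18, 0, -32, 13, 14, -24, 33, -6, -41] -> [-360, -162, 0, -288, 117, 126, -216, 297, -54, -369] -> [-2160, -972, 0, -1728, 702, 756, -1296, 1782, -324, -2214] -> [-1728, 702, 756, -1296, 1782, -324, -2214] -> [-2214, -324, 1782, -1296, 756, 702, -1728] -> [-324, 1782, -1296, 756, 702, -1728] -> -108
  [1, -33, -5] -> [9, -297, -45] -> [54, -1782, -270] -> [] -> [] -> [] -> 0
  [4, -4, 33, 36] -> [36, -36, 297, 324] -> [216, -216, 1782, 1944] -> [1944] -> [1944] -> [] -> 0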